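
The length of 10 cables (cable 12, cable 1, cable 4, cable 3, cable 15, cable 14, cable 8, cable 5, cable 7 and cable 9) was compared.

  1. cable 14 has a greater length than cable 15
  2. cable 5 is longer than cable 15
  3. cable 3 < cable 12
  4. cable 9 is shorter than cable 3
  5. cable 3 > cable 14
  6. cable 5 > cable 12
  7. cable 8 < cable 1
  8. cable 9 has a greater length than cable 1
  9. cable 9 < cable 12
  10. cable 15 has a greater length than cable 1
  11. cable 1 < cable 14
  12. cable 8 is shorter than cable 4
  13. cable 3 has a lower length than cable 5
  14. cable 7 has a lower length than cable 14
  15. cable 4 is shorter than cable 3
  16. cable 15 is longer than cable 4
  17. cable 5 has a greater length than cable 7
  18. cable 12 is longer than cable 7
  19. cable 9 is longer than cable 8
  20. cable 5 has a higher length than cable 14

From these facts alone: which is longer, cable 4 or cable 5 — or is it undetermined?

cable 4 < cable 15 and cable 15 < cable 14 give cable 4 < cable 14.
Then cable 14 < cable 3 extends the chain to cable 3.
Then cable 3 < cable 12 extends the chain to cable 12.
Then cable 12 < cable 5 extends the chain to cable 5.
So cable 5 is longer.

cable 5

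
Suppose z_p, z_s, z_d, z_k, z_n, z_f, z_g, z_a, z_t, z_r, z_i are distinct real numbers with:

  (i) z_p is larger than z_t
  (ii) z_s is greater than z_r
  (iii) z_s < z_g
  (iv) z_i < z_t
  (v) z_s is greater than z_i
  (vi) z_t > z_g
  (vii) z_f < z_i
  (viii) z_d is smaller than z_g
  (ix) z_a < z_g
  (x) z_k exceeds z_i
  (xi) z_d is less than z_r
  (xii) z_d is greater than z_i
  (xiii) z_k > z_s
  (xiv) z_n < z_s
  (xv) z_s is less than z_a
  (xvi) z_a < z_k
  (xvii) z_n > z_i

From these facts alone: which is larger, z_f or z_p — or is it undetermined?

z_p

z_f < z_i < z_d < z_r < z_s < z_g < z_t < z_p, by transitivity through z_i, z_d, z_r, z_s, z_g, z_t.
So z_p is larger.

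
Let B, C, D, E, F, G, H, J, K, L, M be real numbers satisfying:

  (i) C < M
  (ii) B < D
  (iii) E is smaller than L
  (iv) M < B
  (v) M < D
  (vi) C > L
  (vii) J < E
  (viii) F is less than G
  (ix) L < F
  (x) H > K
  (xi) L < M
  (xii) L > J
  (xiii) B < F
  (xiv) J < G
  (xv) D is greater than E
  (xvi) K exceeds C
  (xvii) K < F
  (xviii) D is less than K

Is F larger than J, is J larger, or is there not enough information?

J < E and E < L give J < L.
Then L < C extends the chain to C.
Then C < M extends the chain to M.
With M < B: J < E < L < C < M < B.
With B < D: J < E < L < C < M < B < D.
Then D < K extends the chain to K.
Then K < F extends the chain to F.
So F is larger.

F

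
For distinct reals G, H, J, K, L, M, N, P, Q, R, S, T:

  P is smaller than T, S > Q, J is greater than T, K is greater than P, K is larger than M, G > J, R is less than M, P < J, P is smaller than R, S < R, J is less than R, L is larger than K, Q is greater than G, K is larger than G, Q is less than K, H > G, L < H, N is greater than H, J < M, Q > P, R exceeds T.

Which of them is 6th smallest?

Chaining the given pairs: P < T < J < G < Q < S < R < M < K < L < H < N.
Counting 6 from the smallest end gives S.

S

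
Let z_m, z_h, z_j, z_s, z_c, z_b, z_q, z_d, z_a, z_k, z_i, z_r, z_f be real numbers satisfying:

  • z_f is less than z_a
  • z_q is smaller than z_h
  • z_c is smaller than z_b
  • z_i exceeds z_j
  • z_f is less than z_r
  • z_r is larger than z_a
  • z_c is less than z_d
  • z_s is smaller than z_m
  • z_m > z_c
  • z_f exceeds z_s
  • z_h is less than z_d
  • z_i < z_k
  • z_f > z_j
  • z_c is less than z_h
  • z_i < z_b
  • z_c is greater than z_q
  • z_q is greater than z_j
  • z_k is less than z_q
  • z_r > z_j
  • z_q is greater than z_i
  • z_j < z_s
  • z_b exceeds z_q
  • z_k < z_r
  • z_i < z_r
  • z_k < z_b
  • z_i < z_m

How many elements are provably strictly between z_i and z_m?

The relations place z_i below z_m. An element lies strictly between them when it is forced above z_i and also forced below z_m.
Above z_i: {z_k, z_q, z_c, z_h, z_r, z_b, z_d}. Below z_m: {z_j, z_s, z_k, z_q, z_c}.
Intersection: {z_k, z_q, z_c} — 3.

3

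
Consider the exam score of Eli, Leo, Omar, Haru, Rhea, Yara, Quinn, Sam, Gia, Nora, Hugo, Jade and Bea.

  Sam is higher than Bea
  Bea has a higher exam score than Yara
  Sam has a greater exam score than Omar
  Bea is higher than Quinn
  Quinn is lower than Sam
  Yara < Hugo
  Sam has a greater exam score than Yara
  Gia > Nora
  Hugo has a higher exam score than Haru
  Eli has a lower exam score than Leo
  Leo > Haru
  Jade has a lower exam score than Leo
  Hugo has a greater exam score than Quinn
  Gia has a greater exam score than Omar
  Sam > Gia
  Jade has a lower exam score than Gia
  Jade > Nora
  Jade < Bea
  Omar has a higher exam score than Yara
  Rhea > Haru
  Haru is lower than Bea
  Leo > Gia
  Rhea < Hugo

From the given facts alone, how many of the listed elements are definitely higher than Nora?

5

From Nora the given relations immediately reach Jade, Gia.
From those, Bea, Leo, Sam — 5 in total.
Nothing else is reachable above Nora; 5 in all.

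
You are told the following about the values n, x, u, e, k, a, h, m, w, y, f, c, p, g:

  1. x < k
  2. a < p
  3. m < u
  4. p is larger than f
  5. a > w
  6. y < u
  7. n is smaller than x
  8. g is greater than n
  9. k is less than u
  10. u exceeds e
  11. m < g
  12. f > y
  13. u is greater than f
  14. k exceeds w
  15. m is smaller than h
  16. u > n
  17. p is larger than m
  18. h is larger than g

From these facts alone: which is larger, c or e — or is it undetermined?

undetermined

Following every chain through c: nothing is chained to c.
e is not reached, and no chain runs the other way from e to c.
So the given relations leave the order of c and e undetermined.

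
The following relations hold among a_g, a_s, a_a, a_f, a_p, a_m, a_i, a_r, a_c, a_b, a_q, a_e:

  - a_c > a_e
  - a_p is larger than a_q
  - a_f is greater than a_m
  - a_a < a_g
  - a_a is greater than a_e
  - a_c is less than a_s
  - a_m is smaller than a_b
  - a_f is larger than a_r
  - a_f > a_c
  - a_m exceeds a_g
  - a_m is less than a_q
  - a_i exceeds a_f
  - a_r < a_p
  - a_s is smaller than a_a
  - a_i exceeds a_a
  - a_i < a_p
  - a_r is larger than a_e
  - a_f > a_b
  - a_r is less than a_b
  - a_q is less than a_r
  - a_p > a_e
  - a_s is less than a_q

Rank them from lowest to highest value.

a_e < a_c < a_s < a_a < a_g < a_m < a_q < a_r < a_b < a_f < a_i < a_p

The consecutive links are each given: a_e < a_c; a_c < a_s; a_s < a_a; a_a < a_g; a_g < a_m; a_m < a_q; a_q < a_r; a_r < a_b; a_b < a_f; a_f < a_i; a_i < a_p.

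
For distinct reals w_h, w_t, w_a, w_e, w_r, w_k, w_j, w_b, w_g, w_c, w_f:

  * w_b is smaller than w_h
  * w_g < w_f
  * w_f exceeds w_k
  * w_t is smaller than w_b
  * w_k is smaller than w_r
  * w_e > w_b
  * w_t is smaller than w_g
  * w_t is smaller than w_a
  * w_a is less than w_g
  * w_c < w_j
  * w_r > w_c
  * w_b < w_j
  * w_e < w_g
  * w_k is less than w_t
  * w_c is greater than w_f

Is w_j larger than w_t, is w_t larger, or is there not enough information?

w_t < w_b and w_b < w_e give w_t < w_e.
With w_e < w_g: w_t < w_b < w_e < w_g.
Then w_g < w_f extends the chain to w_f.
With w_f < w_c: w_t < w_b < w_e < w_g < w_f < w_c.
With w_c < w_j: w_t < w_b < w_e < w_g < w_f < w_c < w_j.
So w_j is larger.

w_j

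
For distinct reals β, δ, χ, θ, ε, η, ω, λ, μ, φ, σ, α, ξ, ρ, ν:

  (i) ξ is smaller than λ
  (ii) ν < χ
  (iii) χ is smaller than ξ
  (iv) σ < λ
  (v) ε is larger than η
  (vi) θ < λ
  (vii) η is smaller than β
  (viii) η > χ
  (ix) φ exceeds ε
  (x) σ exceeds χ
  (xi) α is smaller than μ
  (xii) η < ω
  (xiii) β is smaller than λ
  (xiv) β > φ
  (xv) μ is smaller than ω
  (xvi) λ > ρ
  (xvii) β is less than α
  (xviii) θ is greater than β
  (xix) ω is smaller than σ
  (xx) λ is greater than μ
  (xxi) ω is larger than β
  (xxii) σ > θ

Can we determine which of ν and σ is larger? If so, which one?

The relevant relations are ν < χ; χ < η; η < ε; ε < φ; φ < β; β < α; α < μ; μ < ω; ω < σ.
Together: ν < χ < η < ε < φ < β < α < μ < ω < σ.
So σ is larger.

σ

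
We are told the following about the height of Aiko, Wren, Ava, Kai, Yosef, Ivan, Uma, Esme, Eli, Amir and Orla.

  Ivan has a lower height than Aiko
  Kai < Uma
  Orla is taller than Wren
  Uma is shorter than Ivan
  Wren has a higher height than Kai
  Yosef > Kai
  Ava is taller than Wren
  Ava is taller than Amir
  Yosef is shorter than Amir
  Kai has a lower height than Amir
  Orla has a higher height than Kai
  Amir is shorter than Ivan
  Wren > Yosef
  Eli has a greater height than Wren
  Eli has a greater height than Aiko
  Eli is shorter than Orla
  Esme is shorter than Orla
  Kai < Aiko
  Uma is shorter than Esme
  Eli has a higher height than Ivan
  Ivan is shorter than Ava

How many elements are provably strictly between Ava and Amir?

Chaining upward from Amir reaches: Ivan, Aiko, Eli, Orla.
Chaining downward from Ava reaches: Kai, Yosef, Wren, Uma, Ivan.
Strictly between Amir and Ava are those in both lists: Ivan — 1 element.

1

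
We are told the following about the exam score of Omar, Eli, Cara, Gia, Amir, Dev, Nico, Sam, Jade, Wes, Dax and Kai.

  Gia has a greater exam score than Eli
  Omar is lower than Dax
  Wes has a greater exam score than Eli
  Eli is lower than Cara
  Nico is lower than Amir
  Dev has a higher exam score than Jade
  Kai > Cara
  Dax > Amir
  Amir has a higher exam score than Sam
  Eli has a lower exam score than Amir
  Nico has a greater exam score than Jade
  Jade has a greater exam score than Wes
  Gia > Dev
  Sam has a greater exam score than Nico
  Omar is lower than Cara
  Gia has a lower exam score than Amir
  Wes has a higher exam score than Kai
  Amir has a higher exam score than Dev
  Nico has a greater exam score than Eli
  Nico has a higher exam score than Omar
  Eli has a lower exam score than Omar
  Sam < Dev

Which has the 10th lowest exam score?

The consecutive relations fix a unique order: Eli < Omar < Cara < Kai < Wes < Jade < Nico < Sam < Dev < Gia < Amir < Dax.
Counting 10 from the smallest end gives Gia.

Gia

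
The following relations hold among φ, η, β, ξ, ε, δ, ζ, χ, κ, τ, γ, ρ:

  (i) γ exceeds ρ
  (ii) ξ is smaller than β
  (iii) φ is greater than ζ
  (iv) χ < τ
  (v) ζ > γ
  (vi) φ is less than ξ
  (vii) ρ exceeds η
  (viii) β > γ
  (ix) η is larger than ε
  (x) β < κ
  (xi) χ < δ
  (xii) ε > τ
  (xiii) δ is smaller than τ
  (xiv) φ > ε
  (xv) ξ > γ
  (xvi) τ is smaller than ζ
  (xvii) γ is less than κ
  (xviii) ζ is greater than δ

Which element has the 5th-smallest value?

η

The consecutive relations fix a unique order: χ < δ < τ < ε < η < ρ < γ < ζ < φ < ξ < β < κ.
Counting 5 from the smallest end gives η.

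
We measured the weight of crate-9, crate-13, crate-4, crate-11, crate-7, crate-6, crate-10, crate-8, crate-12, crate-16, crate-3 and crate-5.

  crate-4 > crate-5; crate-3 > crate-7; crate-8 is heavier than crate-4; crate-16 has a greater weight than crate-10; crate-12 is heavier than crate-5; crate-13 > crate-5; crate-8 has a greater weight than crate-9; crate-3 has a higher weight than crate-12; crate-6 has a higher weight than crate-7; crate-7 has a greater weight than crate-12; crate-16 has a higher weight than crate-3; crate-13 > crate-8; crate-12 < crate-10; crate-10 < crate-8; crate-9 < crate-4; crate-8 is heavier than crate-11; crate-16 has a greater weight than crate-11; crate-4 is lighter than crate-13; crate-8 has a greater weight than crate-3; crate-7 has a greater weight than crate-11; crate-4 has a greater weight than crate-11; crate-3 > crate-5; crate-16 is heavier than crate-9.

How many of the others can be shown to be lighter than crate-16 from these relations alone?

7

Directly below crate-16: crate-11, crate-9, crate-10, crate-3.
One step further: crate-5, crate-12, crate-7 (7 so far).
No other element is forced below crate-16 by the given relations, so the count is 7.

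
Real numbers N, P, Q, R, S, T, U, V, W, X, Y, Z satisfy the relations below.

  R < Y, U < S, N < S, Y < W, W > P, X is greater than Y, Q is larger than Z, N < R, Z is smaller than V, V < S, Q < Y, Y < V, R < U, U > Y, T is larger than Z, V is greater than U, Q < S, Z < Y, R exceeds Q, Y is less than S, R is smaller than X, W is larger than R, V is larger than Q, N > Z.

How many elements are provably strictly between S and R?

Chaining upward from R reaches: Y, U, V, X, W.
Chaining downward from S reaches: Z, Q, N, Y, U, V.
Strictly between R and S are those in both lists: Y, U, V — 3 elements.

3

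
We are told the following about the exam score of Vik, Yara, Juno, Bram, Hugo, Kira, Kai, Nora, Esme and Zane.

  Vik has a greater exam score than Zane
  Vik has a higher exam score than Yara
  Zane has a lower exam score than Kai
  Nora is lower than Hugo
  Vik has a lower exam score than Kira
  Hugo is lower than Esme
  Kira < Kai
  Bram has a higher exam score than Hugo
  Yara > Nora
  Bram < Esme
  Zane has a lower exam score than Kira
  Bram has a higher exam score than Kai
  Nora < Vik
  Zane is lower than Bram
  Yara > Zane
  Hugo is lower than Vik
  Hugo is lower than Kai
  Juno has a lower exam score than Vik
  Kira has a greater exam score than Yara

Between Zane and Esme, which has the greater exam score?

Zane < Yara and Yara < Vik give Zane < Vik.
With Vik < Kira: Zane < Yara < Vik < Kira.
Then Kira < Kai extends the chain to Kai.
Then Kai < Bram extends the chain to Bram.
Then Bram < Esme extends the chain to Esme.
So Zane < Esme; Esme is the higher of the two.

Esme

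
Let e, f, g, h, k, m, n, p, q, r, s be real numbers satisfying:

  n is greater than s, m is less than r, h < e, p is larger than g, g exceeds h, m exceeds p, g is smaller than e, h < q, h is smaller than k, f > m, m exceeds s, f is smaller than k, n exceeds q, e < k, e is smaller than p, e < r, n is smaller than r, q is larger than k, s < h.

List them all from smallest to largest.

s < h < g < e < p < m < f < k < q < n < r

Each adjacent pair is fixed by a given relation: s < h; h < g; g < e; e < p; p < m; m < f; f < k; k < q; q < n; n < r. Chaining them end to end gives the full order.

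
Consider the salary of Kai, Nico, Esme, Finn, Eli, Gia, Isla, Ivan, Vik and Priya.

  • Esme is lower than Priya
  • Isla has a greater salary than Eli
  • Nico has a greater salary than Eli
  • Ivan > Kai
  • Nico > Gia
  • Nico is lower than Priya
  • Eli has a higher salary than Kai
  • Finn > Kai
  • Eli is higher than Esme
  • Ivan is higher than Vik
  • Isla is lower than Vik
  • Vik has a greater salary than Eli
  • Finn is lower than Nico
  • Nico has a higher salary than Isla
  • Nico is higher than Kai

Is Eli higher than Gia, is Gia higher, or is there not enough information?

undetermined

Following every chain through Gia: above Gia we get Nico, Priya.
Eli is not reached, and no chain runs the other way from Eli to Gia.
So the given relations leave the order of Gia and Eli undetermined.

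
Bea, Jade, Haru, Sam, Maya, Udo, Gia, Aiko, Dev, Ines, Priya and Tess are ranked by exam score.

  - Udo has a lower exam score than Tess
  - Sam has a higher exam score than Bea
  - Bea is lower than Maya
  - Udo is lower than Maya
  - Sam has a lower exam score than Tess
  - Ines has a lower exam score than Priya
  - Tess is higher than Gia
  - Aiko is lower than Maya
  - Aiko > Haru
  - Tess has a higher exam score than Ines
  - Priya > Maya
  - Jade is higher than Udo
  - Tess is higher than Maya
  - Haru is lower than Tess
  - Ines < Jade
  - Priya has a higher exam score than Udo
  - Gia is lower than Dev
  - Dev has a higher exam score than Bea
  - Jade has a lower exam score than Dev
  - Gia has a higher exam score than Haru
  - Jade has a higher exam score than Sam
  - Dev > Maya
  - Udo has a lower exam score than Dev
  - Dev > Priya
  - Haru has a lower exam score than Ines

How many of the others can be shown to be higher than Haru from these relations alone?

8

From Haru the given relations immediately reach Gia, Ines, Aiko, Tess.
From those, Maya, Jade, Priya, Dev — 8 in total.
Nothing else is reachable above Haru; 8 in all.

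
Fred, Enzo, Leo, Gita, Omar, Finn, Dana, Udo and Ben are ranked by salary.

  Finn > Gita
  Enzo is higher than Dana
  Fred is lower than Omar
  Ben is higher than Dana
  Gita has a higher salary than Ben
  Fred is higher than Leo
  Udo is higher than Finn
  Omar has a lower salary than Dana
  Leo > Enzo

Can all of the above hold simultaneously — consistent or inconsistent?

We have Dana < Enzo stated directly, yet also Enzo < Leo < Fred < Omar < Dana by chaining the others — so Enzo < Dana. Contradiction.

inconsistent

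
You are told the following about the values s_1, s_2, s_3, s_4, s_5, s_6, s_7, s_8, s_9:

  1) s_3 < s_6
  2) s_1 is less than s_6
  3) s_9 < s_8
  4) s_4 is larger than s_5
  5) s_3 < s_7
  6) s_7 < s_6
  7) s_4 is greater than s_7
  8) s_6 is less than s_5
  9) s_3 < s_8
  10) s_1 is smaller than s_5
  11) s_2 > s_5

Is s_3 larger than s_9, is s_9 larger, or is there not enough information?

Following every chain through s_9: above s_9 we get s_8.
s_3 is not reached, and no chain runs the other way from s_3 to s_9.
So the given relations leave the order of s_9 and s_3 undetermined.

undetermined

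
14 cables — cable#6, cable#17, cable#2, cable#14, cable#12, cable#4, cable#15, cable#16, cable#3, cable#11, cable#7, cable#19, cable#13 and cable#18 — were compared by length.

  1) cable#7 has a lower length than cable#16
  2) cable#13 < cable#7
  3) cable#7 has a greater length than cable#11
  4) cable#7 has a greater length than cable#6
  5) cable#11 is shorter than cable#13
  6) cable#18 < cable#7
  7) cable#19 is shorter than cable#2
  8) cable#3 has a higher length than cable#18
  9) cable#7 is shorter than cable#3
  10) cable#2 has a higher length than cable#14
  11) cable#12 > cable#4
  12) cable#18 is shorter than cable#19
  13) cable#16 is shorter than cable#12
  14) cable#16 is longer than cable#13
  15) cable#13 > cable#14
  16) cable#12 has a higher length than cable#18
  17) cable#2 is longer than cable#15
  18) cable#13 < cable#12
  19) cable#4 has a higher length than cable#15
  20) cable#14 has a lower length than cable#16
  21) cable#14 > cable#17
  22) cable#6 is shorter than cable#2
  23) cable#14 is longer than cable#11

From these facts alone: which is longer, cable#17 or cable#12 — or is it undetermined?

cable#12

Chaining the given relations: cable#17 < cable#14 < cable#13 < cable#7 < cable#16 < cable#12.
So cable#12 is longer.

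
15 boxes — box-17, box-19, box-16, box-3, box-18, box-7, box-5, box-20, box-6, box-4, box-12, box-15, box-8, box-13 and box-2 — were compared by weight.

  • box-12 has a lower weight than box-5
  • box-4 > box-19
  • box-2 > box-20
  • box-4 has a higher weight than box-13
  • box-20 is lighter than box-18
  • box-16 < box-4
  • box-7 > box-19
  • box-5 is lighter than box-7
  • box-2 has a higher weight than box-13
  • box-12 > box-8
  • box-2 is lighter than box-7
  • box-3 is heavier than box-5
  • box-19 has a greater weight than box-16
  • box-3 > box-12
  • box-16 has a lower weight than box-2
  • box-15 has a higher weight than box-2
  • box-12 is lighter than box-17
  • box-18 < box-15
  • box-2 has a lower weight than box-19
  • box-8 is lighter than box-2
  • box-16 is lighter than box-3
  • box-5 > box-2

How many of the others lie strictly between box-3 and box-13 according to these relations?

The relations place box-13 below box-3. An element lies strictly between them when it is forced above box-13 and also forced below box-3.
Above box-13: {box-2, box-19, box-5, box-4, box-7, box-15}. Below box-3: {box-8, box-20, box-12, box-16, box-2, box-5}.
Intersection: {box-2, box-5} — 2.

2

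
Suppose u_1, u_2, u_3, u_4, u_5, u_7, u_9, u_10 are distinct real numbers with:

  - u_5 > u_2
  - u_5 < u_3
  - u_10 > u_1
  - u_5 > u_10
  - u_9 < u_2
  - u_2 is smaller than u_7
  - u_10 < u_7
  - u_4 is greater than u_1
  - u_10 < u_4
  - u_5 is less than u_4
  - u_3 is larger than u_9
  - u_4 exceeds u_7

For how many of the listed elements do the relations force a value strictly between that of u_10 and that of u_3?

1

The relations place u_10 below u_3. An element lies strictly between them when it is forced above u_10 and also forced below u_3.
Above u_10: {u_5, u_7, u_4}. Below u_3: {u_9, u_1, u_2, u_5}.
Intersection: {u_5} — 1.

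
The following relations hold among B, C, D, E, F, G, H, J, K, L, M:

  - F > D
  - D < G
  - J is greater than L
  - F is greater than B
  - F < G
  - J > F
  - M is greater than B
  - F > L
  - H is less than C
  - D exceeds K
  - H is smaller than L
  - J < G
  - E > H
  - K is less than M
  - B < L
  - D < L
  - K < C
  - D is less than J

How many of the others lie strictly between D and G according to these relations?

The relations place D below G. An element lies strictly between them when it is forced above D and also forced below G.
Above D: {L, F, J}. Below G: {H, K, B, L, F, J}.
Intersection: {L, F, J} — 3.

3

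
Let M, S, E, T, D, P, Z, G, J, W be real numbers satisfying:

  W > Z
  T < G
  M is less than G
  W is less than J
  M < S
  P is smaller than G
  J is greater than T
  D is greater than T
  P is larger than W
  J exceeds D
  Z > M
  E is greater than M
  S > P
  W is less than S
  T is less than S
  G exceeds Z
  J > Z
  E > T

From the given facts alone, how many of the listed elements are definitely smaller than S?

5

Directly below S: T, M, W, P.
One step further: Z (5 so far).
No other element is forced below S by the given relations, so the count is 5.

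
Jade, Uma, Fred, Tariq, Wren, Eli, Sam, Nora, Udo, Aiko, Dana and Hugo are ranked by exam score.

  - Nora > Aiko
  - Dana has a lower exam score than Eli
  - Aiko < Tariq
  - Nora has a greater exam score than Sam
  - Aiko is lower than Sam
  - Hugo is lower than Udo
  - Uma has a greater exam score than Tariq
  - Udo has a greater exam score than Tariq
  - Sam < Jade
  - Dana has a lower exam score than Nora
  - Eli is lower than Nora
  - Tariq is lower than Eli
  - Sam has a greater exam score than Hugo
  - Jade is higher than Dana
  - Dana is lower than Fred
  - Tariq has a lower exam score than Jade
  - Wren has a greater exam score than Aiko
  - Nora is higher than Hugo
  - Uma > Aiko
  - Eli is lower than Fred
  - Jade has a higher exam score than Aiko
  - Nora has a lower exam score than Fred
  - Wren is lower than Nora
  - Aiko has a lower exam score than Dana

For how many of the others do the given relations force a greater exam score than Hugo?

5

Directly above Hugo: Sam, Udo, Nora.
One step further: Jade, Fred (5 so far).
Nothing else is reachable above Hugo; 5 in all.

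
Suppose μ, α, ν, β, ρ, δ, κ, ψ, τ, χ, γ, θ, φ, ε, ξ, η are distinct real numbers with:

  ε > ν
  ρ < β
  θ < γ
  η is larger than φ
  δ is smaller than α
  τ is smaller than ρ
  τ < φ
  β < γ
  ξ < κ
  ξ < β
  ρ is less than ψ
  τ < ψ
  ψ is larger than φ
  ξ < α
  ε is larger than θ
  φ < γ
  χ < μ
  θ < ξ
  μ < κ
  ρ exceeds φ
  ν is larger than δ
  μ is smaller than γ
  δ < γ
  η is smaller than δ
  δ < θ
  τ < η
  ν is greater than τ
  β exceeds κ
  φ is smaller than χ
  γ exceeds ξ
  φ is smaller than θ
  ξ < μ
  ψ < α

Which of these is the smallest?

Chaining upward from τ: directly above it, φ, η, ρ, ν, ψ; then χ, δ, θ, ε, β, γ, α; then ξ, μ; then κ.
That covers every other element, and nothing is given below τ, so τ is the smallest.

τ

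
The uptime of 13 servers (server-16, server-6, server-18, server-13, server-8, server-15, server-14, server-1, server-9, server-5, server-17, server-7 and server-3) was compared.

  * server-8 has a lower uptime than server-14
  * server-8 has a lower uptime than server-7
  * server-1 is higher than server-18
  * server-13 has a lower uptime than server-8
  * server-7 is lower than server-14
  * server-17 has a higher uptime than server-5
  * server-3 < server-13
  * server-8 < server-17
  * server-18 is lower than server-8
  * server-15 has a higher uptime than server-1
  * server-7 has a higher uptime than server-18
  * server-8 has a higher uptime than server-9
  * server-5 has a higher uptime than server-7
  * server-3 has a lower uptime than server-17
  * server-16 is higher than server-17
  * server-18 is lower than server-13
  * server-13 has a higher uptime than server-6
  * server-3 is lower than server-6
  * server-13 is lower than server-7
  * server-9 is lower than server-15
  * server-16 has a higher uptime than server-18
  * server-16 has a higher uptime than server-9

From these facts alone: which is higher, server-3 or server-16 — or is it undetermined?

server-16

Chaining the given relations: server-3 < server-6 < server-13 < server-8 < server-7 < server-5 < server-17 < server-16.
So server-16 is higher.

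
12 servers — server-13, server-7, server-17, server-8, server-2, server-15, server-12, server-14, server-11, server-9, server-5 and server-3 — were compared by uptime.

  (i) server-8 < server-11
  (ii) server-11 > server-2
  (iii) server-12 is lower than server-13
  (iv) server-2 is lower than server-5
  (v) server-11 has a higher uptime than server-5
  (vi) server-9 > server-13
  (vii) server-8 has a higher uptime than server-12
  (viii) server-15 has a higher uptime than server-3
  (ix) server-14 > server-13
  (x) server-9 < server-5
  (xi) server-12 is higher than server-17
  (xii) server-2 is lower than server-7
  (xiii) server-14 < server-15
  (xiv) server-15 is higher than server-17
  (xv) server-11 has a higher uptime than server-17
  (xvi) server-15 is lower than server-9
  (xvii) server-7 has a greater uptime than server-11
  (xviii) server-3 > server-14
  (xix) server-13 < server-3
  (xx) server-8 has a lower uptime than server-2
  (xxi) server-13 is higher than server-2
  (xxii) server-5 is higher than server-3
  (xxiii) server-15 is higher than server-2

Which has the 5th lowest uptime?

The consecutive relations fix a unique order: server-17 < server-12 < server-8 < server-2 < server-13 < server-14 < server-3 < server-15 < server-9 < server-5 < server-11 < server-7.
Counting 5 from the smallest end gives server-13.

server-13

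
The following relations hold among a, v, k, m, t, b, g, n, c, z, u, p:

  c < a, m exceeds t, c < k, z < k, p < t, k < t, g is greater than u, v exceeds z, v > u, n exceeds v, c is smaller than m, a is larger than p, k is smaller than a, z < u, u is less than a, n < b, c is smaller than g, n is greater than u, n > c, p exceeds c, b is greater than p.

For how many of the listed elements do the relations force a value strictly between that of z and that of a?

Chaining upward from z reaches: u, g, k, t, m, v, n, b.
Chaining downward from a reaches: c, u, p, k.
Strictly between z and a are those in both lists: u, k — 2 elements.

2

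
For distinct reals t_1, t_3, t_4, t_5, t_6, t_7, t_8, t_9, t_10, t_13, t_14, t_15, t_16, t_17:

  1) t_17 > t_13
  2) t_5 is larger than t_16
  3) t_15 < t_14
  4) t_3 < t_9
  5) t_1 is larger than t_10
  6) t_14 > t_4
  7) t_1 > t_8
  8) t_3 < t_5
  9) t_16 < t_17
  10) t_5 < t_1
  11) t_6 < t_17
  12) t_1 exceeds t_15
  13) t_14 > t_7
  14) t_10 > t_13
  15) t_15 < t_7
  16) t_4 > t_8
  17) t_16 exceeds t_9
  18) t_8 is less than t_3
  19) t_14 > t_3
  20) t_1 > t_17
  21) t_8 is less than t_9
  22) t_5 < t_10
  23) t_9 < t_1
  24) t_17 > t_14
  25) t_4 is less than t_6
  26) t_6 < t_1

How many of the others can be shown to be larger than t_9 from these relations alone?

The elements the relations force above t_9 are t_16, t_5, t_10, t_17, t_1 — no chain reaches any other.
That is 5.

5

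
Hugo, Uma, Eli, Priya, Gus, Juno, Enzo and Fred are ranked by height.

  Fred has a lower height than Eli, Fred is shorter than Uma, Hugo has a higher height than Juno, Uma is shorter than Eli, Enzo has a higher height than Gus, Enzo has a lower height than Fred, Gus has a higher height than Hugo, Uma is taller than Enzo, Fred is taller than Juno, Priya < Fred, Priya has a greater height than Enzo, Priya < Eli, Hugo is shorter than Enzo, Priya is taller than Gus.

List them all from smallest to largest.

Juno < Hugo < Gus < Enzo < Priya < Fred < Uma < Eli

Nothing is placed below Juno, so it is least; from there Juno < Hugo; Hugo < Gus; Gus < Enzo; Enzo < Priya; Priya < Fred; Fred < Uma; Uma < Eli, each given directly.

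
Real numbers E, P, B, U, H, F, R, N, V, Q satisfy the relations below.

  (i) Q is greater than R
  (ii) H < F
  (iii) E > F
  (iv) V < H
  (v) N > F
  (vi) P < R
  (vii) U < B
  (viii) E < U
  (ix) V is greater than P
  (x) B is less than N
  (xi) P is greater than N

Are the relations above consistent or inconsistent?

inconsistent

Chaining the given relations yields V < H < F < E < U < B < N < P, so V < P. But one relation states P < V. These cannot both hold.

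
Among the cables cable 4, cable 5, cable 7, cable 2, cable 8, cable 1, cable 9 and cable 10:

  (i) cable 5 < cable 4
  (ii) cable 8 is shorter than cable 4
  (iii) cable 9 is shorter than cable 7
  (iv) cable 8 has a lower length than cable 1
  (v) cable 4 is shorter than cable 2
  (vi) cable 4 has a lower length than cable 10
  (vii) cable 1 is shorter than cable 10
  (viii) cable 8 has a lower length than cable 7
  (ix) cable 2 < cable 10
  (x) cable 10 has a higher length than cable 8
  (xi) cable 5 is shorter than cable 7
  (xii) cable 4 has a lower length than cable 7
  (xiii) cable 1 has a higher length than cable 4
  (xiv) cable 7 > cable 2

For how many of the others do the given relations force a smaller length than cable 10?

From cable 10 the given relations immediately reach cable 8, cable 4, cable 2, cable 1.
From those, cable 5 — 5 in total.
Nothing else is reachable below cable 10; 5 in all.

5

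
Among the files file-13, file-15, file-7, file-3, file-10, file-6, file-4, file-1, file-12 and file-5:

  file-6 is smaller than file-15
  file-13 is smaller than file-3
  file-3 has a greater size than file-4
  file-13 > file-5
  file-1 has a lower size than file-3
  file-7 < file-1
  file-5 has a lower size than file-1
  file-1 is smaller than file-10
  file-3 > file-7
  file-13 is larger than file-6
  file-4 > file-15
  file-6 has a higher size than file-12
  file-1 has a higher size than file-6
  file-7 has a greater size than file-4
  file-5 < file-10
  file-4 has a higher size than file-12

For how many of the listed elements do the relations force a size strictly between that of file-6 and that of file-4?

1

Chaining upward from file-6 reaches: file-15, file-13, file-7, file-1, file-10, file-3.
Chaining downward from file-4 reaches: file-12, file-15.
Strictly between file-6 and file-4 are those in both lists: file-15 — 1 element.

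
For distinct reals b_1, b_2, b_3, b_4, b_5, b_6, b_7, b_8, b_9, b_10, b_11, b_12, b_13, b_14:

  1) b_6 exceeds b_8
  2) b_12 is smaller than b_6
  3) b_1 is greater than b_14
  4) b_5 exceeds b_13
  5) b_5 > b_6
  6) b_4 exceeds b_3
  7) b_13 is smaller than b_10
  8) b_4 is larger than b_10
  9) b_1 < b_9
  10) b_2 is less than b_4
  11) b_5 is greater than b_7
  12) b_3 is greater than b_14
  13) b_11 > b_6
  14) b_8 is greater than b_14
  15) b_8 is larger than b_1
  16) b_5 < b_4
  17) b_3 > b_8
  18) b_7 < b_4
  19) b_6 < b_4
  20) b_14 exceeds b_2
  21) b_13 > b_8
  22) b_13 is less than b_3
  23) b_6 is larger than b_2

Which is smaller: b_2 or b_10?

Link the given pairs in sequence: b_2 < b_14; b_14 < b_1; b_1 < b_8; b_8 < b_13; b_13 < b_10.
Together: b_2 < b_14 < b_1 < b_8 < b_13 < b_10.
So b_2 < b_10; b_2 is the smaller of the two.

b_2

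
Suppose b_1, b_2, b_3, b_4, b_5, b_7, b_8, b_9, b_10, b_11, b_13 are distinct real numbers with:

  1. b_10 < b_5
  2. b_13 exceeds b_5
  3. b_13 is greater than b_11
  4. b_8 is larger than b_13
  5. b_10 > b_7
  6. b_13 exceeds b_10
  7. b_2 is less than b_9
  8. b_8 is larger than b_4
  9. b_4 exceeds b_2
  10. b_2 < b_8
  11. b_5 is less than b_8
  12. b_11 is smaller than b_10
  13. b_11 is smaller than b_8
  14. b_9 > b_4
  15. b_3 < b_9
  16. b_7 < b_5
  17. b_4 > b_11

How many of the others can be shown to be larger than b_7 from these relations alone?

4

The elements the relations force above b_7 are b_10, b_5, b_13, b_8 — no chain reaches any other.
That is 4.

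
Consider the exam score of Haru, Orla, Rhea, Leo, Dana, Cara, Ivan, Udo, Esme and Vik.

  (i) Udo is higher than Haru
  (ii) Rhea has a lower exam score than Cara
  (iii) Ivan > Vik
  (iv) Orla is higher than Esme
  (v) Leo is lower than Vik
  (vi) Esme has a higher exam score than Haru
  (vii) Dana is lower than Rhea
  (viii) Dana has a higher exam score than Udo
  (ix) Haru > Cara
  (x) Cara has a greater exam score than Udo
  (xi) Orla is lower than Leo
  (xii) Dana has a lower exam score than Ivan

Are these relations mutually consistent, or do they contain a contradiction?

Chaining the given relations yields Udo < Dana < Rhea < Cara < Haru, so Udo < Haru. But one relation states Haru < Udo. These cannot both hold.

inconsistent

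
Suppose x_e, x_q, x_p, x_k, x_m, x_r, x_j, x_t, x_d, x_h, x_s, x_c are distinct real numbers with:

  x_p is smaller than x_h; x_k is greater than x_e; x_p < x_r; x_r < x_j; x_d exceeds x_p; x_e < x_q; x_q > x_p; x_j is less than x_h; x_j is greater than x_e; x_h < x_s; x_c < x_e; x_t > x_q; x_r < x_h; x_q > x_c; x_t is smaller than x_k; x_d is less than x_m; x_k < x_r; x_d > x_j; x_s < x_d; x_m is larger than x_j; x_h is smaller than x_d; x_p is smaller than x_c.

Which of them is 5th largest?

x_j

The consecutive relations fix a unique order: x_p < x_c < x_e < x_q < x_t < x_k < x_r < x_j < x_h < x_s < x_d < x_m.
Counting 5 from the largest end gives x_j.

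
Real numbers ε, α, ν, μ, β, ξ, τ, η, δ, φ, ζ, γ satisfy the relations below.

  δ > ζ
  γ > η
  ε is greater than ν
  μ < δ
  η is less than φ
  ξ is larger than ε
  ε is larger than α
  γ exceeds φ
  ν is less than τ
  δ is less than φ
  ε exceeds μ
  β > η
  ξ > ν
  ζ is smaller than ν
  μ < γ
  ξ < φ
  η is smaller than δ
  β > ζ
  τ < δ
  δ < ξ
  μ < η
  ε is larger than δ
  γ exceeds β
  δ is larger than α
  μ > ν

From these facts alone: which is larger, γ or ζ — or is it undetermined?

ζ < ν < μ < η < δ < ε < ξ < φ < γ, by transitivity through ν, μ, η, δ, ε, ξ, φ.
So γ is larger.

γ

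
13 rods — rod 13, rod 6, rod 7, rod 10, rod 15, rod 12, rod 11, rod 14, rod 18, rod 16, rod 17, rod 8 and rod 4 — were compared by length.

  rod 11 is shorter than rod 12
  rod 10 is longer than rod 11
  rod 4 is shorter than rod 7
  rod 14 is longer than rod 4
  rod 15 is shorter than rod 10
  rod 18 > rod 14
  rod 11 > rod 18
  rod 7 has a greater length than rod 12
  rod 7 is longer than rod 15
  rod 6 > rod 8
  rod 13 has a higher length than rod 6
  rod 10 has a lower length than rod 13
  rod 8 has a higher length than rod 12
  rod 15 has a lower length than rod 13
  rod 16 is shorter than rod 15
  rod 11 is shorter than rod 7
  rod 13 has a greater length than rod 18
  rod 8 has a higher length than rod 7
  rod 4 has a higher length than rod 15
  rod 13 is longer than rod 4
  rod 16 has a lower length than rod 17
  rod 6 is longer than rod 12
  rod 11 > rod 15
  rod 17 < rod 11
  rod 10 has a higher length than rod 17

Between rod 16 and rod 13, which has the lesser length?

Link the given pairs in sequence: rod 16 < rod 15; rod 15 < rod 4; rod 4 < rod 14; rod 14 < rod 18; rod 18 < rod 11; rod 11 < rod 12; rod 12 < rod 7; rod 7 < rod 8; rod 8 < rod 6; rod 6 < rod 13.
Together: rod 16 < rod 15 < rod 4 < rod 14 < rod 18 < rod 11 < rod 12 < rod 7 < rod 8 < rod 6 < rod 13.
So rod 16 < rod 13; rod 16 is the shorter of the two.

rod 16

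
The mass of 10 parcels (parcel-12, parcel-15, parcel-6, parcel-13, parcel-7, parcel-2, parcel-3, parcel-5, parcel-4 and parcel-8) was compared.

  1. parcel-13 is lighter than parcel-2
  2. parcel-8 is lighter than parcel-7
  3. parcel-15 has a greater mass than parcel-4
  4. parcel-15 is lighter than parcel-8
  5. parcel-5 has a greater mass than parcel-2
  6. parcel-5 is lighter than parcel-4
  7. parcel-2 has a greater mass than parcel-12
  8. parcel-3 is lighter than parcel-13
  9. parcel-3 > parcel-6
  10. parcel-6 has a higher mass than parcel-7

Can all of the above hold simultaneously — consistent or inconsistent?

We have parcel-13 < parcel-2 stated directly, yet also parcel-2 < parcel-5 < parcel-4 < parcel-15 < parcel-8 < parcel-7 < parcel-6 < parcel-3 < parcel-13 by chaining the others — so parcel-2 < parcel-13. Contradiction.

inconsistent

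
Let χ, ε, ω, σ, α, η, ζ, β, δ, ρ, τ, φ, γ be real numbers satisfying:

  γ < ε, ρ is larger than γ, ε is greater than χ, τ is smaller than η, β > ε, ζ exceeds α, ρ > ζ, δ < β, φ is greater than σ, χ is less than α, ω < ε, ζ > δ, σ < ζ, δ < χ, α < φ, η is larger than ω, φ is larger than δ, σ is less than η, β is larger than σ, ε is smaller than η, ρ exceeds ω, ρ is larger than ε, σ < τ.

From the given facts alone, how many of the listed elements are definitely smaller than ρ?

From ρ the given relations immediately reach γ, ω, ε, ζ.
From those, δ, χ, α, σ — 8 in total.
Nothing else is reachable below ρ; 8 in all.

8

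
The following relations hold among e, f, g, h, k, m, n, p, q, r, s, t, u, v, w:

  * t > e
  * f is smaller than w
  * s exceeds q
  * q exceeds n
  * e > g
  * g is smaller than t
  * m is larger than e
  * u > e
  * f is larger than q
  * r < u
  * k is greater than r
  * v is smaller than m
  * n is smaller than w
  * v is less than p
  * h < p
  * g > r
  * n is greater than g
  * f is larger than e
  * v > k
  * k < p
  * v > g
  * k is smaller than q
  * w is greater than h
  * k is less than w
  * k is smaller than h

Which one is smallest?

Chaining upward from r: directly above it, g, k, u; then n, e, v, q, t, h, w, p; then s, f, m.
That covers every other element, and nothing is given below r, so r is the smallest.

r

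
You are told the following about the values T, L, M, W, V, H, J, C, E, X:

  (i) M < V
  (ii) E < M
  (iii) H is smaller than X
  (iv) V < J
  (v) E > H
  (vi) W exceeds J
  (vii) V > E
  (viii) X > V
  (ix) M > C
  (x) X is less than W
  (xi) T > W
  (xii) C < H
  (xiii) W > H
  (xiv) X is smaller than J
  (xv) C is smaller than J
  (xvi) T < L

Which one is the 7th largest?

Piecing the relations together gives one ordering: C < H < E < M < V < X < J < W < T < L.
Counting 7 from the largest end gives M.

M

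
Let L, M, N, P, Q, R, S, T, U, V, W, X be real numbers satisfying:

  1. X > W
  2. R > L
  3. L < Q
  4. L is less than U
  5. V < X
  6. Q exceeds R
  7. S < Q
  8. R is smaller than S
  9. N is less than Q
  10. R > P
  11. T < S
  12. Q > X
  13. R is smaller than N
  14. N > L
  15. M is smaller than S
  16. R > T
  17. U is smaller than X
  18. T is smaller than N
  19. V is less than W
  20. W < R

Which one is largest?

Q

Chaining downward from Q: directly below it, L, R, S, X, N; then M, V, W, T, U, P.
That covers every other element, and nothing is given above Q, so Q is the largest.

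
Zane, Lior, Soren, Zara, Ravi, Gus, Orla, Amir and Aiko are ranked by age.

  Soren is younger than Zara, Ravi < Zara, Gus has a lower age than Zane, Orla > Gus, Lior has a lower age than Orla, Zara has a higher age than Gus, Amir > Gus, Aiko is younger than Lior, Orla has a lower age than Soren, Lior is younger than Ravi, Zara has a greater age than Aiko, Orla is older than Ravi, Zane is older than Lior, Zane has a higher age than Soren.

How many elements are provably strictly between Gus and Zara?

The relations place Gus below Zara. An element lies strictly between them when it is forced above Gus and also forced below Zara.
Above Gus: {Orla, Soren, Amir, Zane}. Below Zara: {Aiko, Lior, Ravi, Orla, Soren}.
Intersection: {Orla, Soren} — 2.

2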